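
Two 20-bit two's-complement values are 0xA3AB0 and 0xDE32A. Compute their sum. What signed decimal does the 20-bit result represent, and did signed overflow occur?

0xA3AB0 = 10100011101010110000 = -378192 (signed)
0xDE32A = 11011110001100101010 = -138454 (signed)
  10100011101010110000
+ 11011110001100101010
= 10000001110111011010  (discard carry-out 1)
Result 10000001110111011010: MSB = 1 → 531930 − 1048576 = -516646.
Both addends are negative and so is the stored result: no signed overflow.

-516646; no overflow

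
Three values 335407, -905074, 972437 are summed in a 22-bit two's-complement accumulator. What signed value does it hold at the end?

402770

335407 + (-905074) = -569667 (1101110100111010111101)
-569667 + 972437 = 402770 (0001100010010101010010)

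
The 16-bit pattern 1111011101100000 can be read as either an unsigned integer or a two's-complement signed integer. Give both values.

Unsigned: 1111011101100000 = 63328.
Signed: MSB=1 → 63328 − 65536 = -2208.

unsigned = 63328, signed = -2208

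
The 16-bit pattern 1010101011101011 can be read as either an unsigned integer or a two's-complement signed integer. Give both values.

Unsigned: 1010101011101011 = 43755.
Signed: MSB=1 → 43755 − 65536 = -21781.

unsigned = 43755, signed = -21781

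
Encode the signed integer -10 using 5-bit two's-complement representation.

|-10| = 10 = 01010 in 5 bits.
Invert the bits: 10101. Add 1: 10110.

10110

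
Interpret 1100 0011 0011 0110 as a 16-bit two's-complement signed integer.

-15562

MSB is 1, so the value is negative.
Invert: 0011110011001001. Add 1: 0011110011001010 = 15562. So the value is −15562.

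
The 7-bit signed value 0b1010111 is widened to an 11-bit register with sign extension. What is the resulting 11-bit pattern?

MSB of 1010111 is 1; replicate it into the new high bits.
1111|1010111 → 11111010111 (still -41).

11111010111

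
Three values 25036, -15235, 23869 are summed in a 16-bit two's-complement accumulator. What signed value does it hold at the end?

-31866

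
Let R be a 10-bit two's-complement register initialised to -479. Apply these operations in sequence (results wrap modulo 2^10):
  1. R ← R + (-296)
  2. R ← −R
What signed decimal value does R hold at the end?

-249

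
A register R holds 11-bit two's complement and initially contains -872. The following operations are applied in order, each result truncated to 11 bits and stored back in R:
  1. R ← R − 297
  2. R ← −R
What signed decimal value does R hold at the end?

-879

Start: R = -872 = 10010011000.
R = -872 − 297 = -1169; wraps to 879 = 01101101111
R = −(879) = -879 = 10010010001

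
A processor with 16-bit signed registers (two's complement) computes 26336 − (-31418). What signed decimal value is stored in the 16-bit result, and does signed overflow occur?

26336 → 0110011011100000
-31418 → 1000010101000110
Subtract via negate-and-add: invert 1000010101000110 + 1 = 0111101010111010 (i.e. 31418).
  0110011011100000
+ 0111101010111010
= 1110000110011010
Result 1110000110011010: MSB = 1 → 57754 − 65536 = -7782.
Both addends (after negating the subtrahend) are non-negative but the stored result is negative: signed overflow. The true value 26336 − (-31418) = 57754 lies outside [-32768, 32767].

-7782; overflow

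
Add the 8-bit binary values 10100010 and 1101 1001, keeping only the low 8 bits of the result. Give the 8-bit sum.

01111011

  10100010
+ 11011001
= 01111011  (discard carry-out 1)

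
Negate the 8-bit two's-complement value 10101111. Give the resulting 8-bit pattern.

01010001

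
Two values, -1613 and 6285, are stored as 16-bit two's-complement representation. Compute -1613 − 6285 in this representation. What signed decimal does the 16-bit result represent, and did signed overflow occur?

-1613 → 1111100110110011
6285 → 0001100010001101
Subtract via negate-and-add: invert 0001100010001101 + 1 = 1110011101110011 (i.e. -6285).
  1111100110110011
+ 1110011101110011
= 1110000100100110  (discard carry-out 1)
Result 1110000100100110: MSB = 1 → 57638 − 65536 = -7898.
Both addends (after negating the subtrahend) are negative and so is the stored result: no signed overflow.

-7898; no overflow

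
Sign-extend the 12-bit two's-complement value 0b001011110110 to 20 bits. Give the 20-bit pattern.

00000000001011110110

MSB of 001011110110 is 0; replicate it into the new high bits.
00000000|001011110110 → 00000000001011110110 (still 758).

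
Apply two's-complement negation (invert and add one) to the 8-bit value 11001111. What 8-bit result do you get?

Invert: 00110000. Add 1: 00110001.
Check: 11001111 = -49, 00110001 = 49.

00110001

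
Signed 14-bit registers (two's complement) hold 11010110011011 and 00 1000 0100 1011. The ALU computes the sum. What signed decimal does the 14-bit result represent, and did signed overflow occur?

-538; no overflow

11010110011011 = -2661 (signed)
00 1000 0100 1011 → 00100001001011 = 2123 (signed)
  11010110011011
+ 00100001001011
= 11110111100110
Result 11110111100110: MSB = 1 → 15846 − 16384 = -538.
Addends have opposite signs, so signed overflow cannot occur.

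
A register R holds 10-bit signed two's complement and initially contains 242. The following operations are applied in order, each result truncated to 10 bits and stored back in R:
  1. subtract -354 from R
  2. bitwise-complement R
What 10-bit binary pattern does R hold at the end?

Start: R = 242 = 0011110010.
R = 242 − (-354) = 596; wraps to -428 = 1001010100
R = NOT 1001010100 = 0110101011 = 427

0110101011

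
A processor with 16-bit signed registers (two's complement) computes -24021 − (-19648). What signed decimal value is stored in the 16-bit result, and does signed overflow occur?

-24021 → 1010001000101011
-19648 → 1011001101000000
Subtract via negate-and-add: invert 1011001101000000 + 1 = 0100110011000000 (i.e. 19648).
  1010001000101011
+ 0100110011000000
= 1110111011101011
Result 1110111011101011: MSB = 1 → 61163 − 65536 = -4373.
Addends (after negating the subtrahend) have opposite signs, so signed overflow cannot occur.

-4373; no overflow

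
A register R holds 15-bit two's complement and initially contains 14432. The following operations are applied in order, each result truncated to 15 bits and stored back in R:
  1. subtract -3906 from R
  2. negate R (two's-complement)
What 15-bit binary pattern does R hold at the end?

011100001011110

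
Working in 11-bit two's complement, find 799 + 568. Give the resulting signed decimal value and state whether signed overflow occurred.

799 → 01100011111
568 → 01000111000
  01100011111
+ 01000111000
= 10101010111
Result 10101010111: MSB = 1 → 1367 − 2048 = -681.
Both addends are non-negative but the stored result is negative: signed overflow. The true value 799 + 568 = 1367 lies outside [-1024, 1023].

-681; overflow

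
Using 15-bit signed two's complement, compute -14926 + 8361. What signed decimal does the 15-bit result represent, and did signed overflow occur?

-6565; no overflow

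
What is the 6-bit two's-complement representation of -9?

110111

|-9| = 9 = 001001 in 6 bits.
Invert the bits: 110110. Add 1: 110111.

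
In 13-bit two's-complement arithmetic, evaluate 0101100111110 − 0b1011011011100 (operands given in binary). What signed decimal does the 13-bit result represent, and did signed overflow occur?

-2974; overflow

0101100111110 = 2878 (signed)
0b1011011011100 → 1011011011100 = -2340 (signed)
Subtract via negate-and-add: invert 1011011011100 + 1 = 0100100100100 (i.e. 2340).
  0101100111110
+ 0100100100100
= 1010001100010
Result 1010001100010: MSB = 1 → 5218 − 8192 = -2974.
Both addends (after negating the subtrahend) are non-negative but the stored result is negative: signed overflow. The true value 2878 − (-2340) = 5218 lies outside [-4096, 4095].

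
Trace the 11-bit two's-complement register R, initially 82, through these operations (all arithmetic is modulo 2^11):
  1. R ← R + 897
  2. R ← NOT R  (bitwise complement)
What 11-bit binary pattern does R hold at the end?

10000101100

Start: R = 82 = 00001010010.
R = 82 + 897 = 979 = 01111010011
R = NOT 01111010011 = 10000101100 = -980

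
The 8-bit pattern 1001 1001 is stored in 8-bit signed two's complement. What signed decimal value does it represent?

-103

MSB is 1, so the value is negative.
Unsigned reading: 153. Subtract 2^8 = 256: 153 − 256 = -103.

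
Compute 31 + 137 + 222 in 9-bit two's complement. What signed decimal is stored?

31 + 137 = 168 (010101000)
168 + 222 = 390 → wraps to -122 (110000110)

-122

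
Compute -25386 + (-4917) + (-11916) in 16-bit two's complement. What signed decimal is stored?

23317

-25386 + (-4917) = -30303 (1000100110100001)
-30303 + (-11916) = -42219 → wraps to 23317 (0101101100010101)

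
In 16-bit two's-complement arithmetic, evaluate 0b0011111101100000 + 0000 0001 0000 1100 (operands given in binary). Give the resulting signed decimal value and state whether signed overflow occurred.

16492; no overflow

0b0011111101100000 → 0011111101100000 = 16224 (signed)
0000 0001 0000 1100 → 0000000100001100 = 268 (signed)
  0011111101100000
+ 0000000100001100
= 0100000001101100
Result 0100000001101100: MSB = 0 → value 16492.
Both addends are non-negative and so is the stored result: no signed overflow.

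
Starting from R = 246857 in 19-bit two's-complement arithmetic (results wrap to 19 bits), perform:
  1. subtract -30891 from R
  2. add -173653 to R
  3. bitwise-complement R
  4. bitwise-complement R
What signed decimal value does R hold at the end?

104095

Start: R = 246857 = 0111100010001001001.
R = 246857 − (-30891) = 277748; wraps to -246540 = 1000011110011110100
R = -246540 + (-173653) = -420193; wraps to 104095 = 0011001011010011111
R = NOT 0011001011010011111 = 1100110100101100000 = -104096
R = NOT 1100110100101100000 = 0011001011010011111 = 104095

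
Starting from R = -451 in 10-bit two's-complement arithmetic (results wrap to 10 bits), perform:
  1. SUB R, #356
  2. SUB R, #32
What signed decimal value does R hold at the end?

185

Start: R = -451 = 1000111101.
R = -451 − 356 = -807; wraps to 217 = 0011011001
R = 217 − 32 = 185 = 0010111001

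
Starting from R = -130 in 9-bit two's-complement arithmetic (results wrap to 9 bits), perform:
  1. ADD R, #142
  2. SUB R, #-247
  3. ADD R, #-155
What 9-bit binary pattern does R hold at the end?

Start: R = -130 = 101111110.
R = -130 + 142 = 12 = 000001100
R = 12 − (-247) = 259; wraps to -253 = 100000011
R = -253 + (-155) = -408; wraps to 104 = 001101000

001101000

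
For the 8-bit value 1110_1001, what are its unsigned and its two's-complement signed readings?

Unsigned: 11101001 = 233.
Signed: MSB=1 → 233 − 256 = -23.

unsigned = 233, signed = -23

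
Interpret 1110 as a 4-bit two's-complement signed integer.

MSB is 1, so the value is negative.
Unsigned reading: 14. Subtract 2^4 = 16: 14 − 16 = -2.

-2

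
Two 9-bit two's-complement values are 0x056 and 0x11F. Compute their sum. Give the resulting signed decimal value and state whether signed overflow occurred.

-139; no overflow

0x056 = 001010110 = 86 (signed)
0x11F = 100011111 = -225 (signed)
  001010110
+ 100011111
= 101110101
Result 101110101: MSB = 1 → 373 − 512 = -139.
Addends have opposite signs, so signed overflow cannot occur.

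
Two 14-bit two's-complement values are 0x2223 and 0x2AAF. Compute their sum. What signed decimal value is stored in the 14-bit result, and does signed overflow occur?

3282; overflow

0x2223 = 10001000100011 = -7645 (signed)
0x2AAF = 10101010101111 = -5457 (signed)
  10001000100011
+ 10101010101111
= 00110011010010  (discard carry-out 1)
Result 00110011010010: MSB = 0 → value 3282.
Both addends are negative but the stored result is non-negative: signed overflow. The true value -7645 + (-5457) = -13102 lies outside [-8192, 8191].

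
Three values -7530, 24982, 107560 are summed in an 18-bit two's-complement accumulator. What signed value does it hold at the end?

-7530 + 24982 = 17452 (000100010000101100)
17452 + 107560 = 125012 (011110100001010100)

125012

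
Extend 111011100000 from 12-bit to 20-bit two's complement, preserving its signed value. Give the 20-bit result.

11111111111011100000

MSB of 111011100000 is 1; replicate it into the new high bits.
11111111|111011100000 → 11111111111011100000 (still -288).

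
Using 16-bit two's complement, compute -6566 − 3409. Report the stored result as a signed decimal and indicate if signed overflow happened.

-9975; no overflow

-6566 → 1110011001011010
3409 → 0000110101010001
Subtract via negate-and-add: invert 0000110101010001 + 1 = 1111001010101111 (i.e. -3409).
  1110011001011010
+ 1111001010101111
= 1101100100001001  (discard carry-out 1)
Result 1101100100001001: MSB = 1 → 55561 − 65536 = -9975.
Both addends (after negating the subtrahend) are negative and so is the stored result: no signed overflow.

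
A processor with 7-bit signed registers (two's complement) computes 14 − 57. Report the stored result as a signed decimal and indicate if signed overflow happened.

14 → 0001110
57 → 0111001
Subtract via negate-and-add: invert 0111001 + 1 = 1000111 (i.e. -57).
  0001110
+ 1000111
= 1010101
Result 1010101: MSB = 1 → 85 − 128 = -43.
Addends (after negating the subtrahend) have opposite signs, so signed overflow cannot occur.

-43; no overflow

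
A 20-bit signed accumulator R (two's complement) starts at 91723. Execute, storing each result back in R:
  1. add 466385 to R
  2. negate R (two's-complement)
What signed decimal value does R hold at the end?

490468

Start: R = 91723 = 00010110011001001011.
R = 91723 + 466385 = 558108; wraps to -490468 = 10001000010000011100
R = −(-490468) = 490468 = 01110111101111100100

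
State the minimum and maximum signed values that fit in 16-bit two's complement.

min = -32768, max = 32767

Minimum: −2^15 = -32768.
Maximum: 2^15 − 1 = 32767.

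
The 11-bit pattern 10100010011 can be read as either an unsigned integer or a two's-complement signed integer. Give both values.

Unsigned: 10100010011 = 1299.
Signed: MSB=1 → 1299 − 2048 = -749.

unsigned = 1299, signed = -749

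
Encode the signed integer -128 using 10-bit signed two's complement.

1110000000

|-128| = 128 = 0010000000 in 10 bits.
Invert the bits: 1101111111. Add 1: 1110000000.
Check: 1110000000 reads as 896 − 1024 = -128.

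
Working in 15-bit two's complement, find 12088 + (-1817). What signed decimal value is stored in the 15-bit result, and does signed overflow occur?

10271; no overflow

12088 → 010111100111000
-1817 → 111100011100111
  010111100111000
+ 111100011100111
= 010100000011111  (discard carry-out 1)
Result 010100000011111: MSB = 0 → value 10271.
Addends have opposite signs, so signed overflow cannot occur.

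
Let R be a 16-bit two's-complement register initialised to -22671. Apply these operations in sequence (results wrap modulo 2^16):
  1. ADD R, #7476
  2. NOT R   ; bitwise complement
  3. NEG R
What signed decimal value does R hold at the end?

Start: R = -22671 = 1010011101110001.
R = -22671 + 7476 = -15195 = 1100010010100101
R = NOT 1100010010100101 = 0011101101011010 = 15194
R = −(15194) = -15194 = 1100010010100110

-15194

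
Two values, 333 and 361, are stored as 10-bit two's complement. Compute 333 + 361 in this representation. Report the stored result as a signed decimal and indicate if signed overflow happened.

333 → 0101001101
361 → 0101101001
  0101001101
+ 0101101001
= 1010110110
Result 1010110110: MSB = 1 → 694 − 1024 = -330.
Both addends are non-negative but the stored result is negative: signed overflow. The true value 333 + 361 = 694 lies outside [-512, 511].

-330; overflow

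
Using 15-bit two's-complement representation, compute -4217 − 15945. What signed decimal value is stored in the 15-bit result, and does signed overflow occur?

-4217 → 110111110000111
15945 → 011111001001001
Subtract via negate-and-add: invert 011111001001001 + 1 = 100000110110111 (i.e. -15945).
  110111110000111
+ 100000110110111
= 011000100111110  (discard carry-out 1)
Result 011000100111110: MSB = 0 → value 12606.
Both addends (after negating the subtrahend) are negative but the stored result is non-negative: signed overflow. The true value -4217 − 15945 = -20162 lies outside [-16384, 16383].

12606; overflow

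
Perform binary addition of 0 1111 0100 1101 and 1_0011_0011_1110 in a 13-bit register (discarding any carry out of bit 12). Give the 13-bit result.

0001010001011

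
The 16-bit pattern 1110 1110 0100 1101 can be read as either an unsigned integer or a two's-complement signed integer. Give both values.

Unsigned: 1110111001001101 = 61005.
Signed: MSB=1 → 61005 − 65536 = -4531.

unsigned = 61005, signed = -4531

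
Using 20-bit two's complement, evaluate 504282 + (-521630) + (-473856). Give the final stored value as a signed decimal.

-491204

504282 + (-521630) = -17348 (11111011110000111100)
-17348 + (-473856) = -491204 (10001000000100111100)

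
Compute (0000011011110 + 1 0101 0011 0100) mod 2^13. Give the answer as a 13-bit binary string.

  0000011011110
+ 1010100110100
= 1011000010010

1011000010010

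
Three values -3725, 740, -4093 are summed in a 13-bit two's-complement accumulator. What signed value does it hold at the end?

-3725 + 740 = -2985 (1010001010111)
-2985 + (-4093) = -7078 → wraps to 1114 (0010001011010)

1114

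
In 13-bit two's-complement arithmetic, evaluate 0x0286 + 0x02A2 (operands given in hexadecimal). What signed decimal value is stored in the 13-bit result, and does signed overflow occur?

1320; no overflow

0x0286 = 0001010000110 = 646 (signed)
0x02A2 = 0001010100010 = 674 (signed)
  0001010000110
+ 0001010100010
= 0010100101000
Result 0010100101000: MSB = 0 → value 1320.
Both addends are non-negative and so is the stored result: no signed overflow.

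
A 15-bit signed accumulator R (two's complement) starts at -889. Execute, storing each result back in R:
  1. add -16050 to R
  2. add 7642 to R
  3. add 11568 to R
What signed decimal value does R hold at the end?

Start: R = -889 = 111110010000111.
R = -889 + (-16050) = -16939; wraps to 15829 = 011110111010101
R = 15829 + 7642 = 23471; wraps to -9297 = 101101110101111
R = -9297 + 11568 = 2271 = 000100011011111

2271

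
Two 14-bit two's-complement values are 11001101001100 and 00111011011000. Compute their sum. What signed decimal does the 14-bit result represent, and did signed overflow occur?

548; no overflow

11001101001100 = -3252 (signed)
00111011011000 = 3800 (signed)
  11001101001100
+ 00111011011000
= 00001000100100  (discard carry-out 1)
Result 00001000100100: MSB = 0 → value 548.
Addends have opposite signs, so signed overflow cannot occur.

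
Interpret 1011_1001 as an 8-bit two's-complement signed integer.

MSB is 1, so the value is negative.
Unsigned reading: 185. Subtract 2^8 = 256: 185 − 256 = -71.

-71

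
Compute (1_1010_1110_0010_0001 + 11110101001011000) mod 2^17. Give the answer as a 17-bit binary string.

  11010111000100001
+ 11110101001011000
= 11001100001111001  (discard carry-out 1)

11001100001111001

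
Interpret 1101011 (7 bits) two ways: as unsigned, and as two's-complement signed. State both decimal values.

Unsigned: 1101011 = 107.
Signed: MSB=1 → 107 − 128 = -21.

unsigned = 107, signed = -21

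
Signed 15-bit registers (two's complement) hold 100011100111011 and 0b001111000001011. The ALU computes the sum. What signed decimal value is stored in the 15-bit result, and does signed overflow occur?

100011100111011 = -14533 (signed)
0b001111000001011 → 001111000001011 = 7691 (signed)
  100011100111011
+ 001111000001011
= 110010101000110
Result 110010101000110: MSB = 1 → 25926 − 32768 = -6842.
Addends have opposite signs, so signed overflow cannot occur.

-6842; no overflow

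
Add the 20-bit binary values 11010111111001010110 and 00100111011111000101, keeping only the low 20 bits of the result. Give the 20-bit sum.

11111111011000011011

  11010111111001010110
+ 00100111011111000101
= 11111111011000011011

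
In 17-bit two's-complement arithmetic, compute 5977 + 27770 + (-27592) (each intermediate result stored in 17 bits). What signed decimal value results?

5977 + 27770 = 33747 (01000001111010011)
33747 + (-27592) = 6155 (00001100000001011)

6155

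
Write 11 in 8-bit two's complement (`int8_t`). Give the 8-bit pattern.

11 is non-negative, so write it directly in 8 bits: 00001011.

00001011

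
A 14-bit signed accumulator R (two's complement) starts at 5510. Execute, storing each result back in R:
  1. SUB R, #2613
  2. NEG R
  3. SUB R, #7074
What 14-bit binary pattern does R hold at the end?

01100100001101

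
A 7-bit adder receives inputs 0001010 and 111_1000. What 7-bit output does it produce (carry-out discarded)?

  0001010
+ 1111000
= 0000010  (discard carry-out 1)

0000010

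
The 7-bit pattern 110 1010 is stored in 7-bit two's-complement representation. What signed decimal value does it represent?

MSB is 1, so the value is negative.
Invert: 0010101. Add 1: 0010110 = 22. So the value is −22.

-22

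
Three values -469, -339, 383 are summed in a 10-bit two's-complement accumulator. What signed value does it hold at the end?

-469 + (-339) = -808 → wraps to 216 (0011011000)
216 + 383 = 599 → wraps to -425 (1001010111)

-425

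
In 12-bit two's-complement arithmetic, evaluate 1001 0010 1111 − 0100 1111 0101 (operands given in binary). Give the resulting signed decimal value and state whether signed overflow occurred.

1001 0010 1111 → 100100101111 = -1745 (signed)
0100 1111 0101 → 010011110101 = 1269 (signed)
Subtract via negate-and-add: invert 010011110101 + 1 = 101100001011 (i.e. -1269).
  100100101111
+ 101100001011
= 010000111010  (discard carry-out 1)
Result 010000111010: MSB = 0 → value 1082.
Both addends (after negating the subtrahend) are negative but the stored result is non-negative: signed overflow. The true value -1745 − 1269 = -3014 lies outside [-2048, 2047].

1082; overflow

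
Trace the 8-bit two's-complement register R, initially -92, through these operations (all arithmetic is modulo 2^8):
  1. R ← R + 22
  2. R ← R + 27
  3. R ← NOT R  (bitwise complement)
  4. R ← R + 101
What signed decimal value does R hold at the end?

Start: R = -92 = 10100100.
R = -92 + 22 = -70 = 10111010
R = -70 + 27 = -43 = 11010101
R = NOT 11010101 = 00101010 = 42
R = 42 + 101 = 143; wraps to -113 = 10001111

-113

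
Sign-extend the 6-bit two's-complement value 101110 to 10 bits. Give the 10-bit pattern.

1111101110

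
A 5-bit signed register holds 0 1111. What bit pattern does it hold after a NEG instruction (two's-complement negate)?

10001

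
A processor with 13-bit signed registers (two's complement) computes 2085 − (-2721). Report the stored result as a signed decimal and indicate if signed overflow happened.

-3386; overflow

2085 → 0100000100101
-2721 → 1010101011111
Subtract via negate-and-add: invert 1010101011111 + 1 = 0101010100001 (i.e. 2721).
  0100000100101
+ 0101010100001
= 1001011000110
Result 1001011000110: MSB = 1 → 4806 − 8192 = -3386.
Both addends (after negating the subtrahend) are non-negative but the stored result is negative: signed overflow. The true value 2085 − (-2721) = 4806 lies outside [-4096, 4095].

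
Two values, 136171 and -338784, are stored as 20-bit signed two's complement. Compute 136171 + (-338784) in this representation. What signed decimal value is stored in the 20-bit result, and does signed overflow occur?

136171 → 00100001001111101011
-338784 → 10101101010010100000
  00100001001111101011
+ 10101101010010100000
= 11001110100010001011
Result 11001110100010001011: MSB = 1 → 845963 − 1048576 = -202613.
Addends have opposite signs, so signed overflow cannot occur.

-202613; no overflow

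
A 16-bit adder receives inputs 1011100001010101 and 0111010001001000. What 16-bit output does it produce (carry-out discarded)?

0010110010011101

  1011100001010101
+ 0111010001001000
= 0010110010011101  (discard carry-out 1)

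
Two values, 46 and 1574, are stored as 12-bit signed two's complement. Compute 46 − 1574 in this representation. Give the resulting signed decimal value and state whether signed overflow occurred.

46 → 000000101110
1574 → 011000100110
Subtract via negate-and-add: invert 011000100110 + 1 = 100111011010 (i.e. -1574).
  000000101110
+ 100111011010
= 101000001000
Result 101000001000: MSB = 1 → 2568 − 4096 = -1528.
Addends (after negating the subtrahend) have opposite signs, so signed overflow cannot occur.

-1528; no overflow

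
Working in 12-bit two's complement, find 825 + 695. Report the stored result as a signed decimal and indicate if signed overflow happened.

825 → 001100111001
695 → 001010110111
  001100111001
+ 001010110111
= 010111110000
Result 010111110000: MSB = 0 → value 1520.
Both addends are non-negative and so is the stored result: no signed overflow.

1520; no overflow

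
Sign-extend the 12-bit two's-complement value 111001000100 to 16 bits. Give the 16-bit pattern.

1111111001000100

MSB of 111001000100 is 1; replicate it into the new high bits.
1111|111001000100 → 1111111001000100 (still -444).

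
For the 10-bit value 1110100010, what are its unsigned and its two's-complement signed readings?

Unsigned: 1110100010 = 930.
Signed: MSB=1 → 930 − 1024 = -94.

unsigned = 930, signed = -94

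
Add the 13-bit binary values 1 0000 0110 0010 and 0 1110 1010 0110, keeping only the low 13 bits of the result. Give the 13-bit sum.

  1000001100010
+ 0111010100110
= 1111100001000

1111100001000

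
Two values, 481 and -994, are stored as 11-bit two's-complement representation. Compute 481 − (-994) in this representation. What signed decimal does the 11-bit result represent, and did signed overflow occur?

481 → 00111100001
-994 → 10000011110
Subtract via negate-and-add: invert 10000011110 + 1 = 01111100010 (i.e. 994).
  00111100001
+ 01111100010
= 10111000011
Result 10111000011: MSB = 1 → 1475 − 2048 = -573.
Both addends (after negating the subtrahend) are non-negative but the stored result is negative: signed overflow. The true value 481 − (-994) = 1475 lies outside [-1024, 1023].

-573; overflow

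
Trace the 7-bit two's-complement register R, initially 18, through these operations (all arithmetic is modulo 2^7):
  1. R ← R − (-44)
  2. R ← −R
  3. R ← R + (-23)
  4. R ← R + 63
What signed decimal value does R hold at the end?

Start: R = 18 = 0010010.
R = 18 − (-44) = 62 = 0111110
R = −(62) = -62 = 1000010
R = -62 + (-23) = -85; wraps to 43 = 0101011
R = 43 + 63 = 106; wraps to -22 = 1101010

-22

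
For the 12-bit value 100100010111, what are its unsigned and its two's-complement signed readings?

unsigned = 2327, signed = -1769

Unsigned: 100100010111 = 2327.
Signed: MSB=1 → 2327 − 4096 = -1769.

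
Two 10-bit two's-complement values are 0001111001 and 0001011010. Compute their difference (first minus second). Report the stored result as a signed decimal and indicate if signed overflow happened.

0001111001 = 121 (signed)
0001011010 = 90 (signed)
Subtract via negate-and-add: invert 0001011010 + 1 = 1110100110 (i.e. -90).
  0001111001
+ 1110100110
= 0000011111  (discard carry-out 1)
Result 0000011111: MSB = 0 → value 31.
Addends (after negating the subtrahend) have opposite signs, so signed overflow cannot occur.

31; no overflow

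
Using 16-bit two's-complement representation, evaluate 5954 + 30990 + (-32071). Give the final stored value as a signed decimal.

4873

5954 + 30990 = 36944 → wraps to -28592 (1001000001010000)
-28592 + (-32071) = -60663 → wraps to 4873 (0001001100001001)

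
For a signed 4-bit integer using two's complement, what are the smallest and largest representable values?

min = -8, max = 7

Minimum: −2^3 = -8.
Maximum: 2^3 − 1 = 7.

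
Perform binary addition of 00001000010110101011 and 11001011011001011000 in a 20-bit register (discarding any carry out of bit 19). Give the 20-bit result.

11010011110000000011

  00001000010110101011
+ 11001011011001011000
= 11010011110000000011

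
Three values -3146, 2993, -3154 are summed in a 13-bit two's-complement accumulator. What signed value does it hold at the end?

-3146 + 2993 = -153 (1111101100111)
-153 + (-3154) = -3307 (1001100010101)

-3307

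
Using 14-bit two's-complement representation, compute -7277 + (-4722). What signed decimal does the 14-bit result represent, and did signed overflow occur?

-7277 → 10001110010011
-4722 → 10110110001110
  10001110010011
+ 10110110001110
= 01000100100001  (discard carry-out 1)
Result 01000100100001: MSB = 0 → value 4385.
Both addends are negative but the stored result is non-negative: signed overflow. The true value -7277 + (-4722) = -11999 lies outside [-8192, 8191].

4385; overflow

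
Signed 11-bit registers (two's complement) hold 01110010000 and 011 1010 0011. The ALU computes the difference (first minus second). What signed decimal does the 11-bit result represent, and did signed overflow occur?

01110010000 = 912 (signed)
011 1010 0011 → 01110100011 = 931 (signed)
Subtract via negate-and-add: invert 01110100011 + 1 = 10001011101 (i.e. -931).
  01110010000
+ 10001011101
= 11111101101
Result 11111101101: MSB = 1 → 2029 − 2048 = -19.
Addends (after negating the subtrahend) have opposite signs, so signed overflow cannot occur.

-19; no overflow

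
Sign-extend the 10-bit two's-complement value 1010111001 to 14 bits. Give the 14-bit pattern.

11111010111001

MSB of 1010111001 is 1; replicate it into the new high bits.
1111|1010111001 → 11111010111001 (still -327).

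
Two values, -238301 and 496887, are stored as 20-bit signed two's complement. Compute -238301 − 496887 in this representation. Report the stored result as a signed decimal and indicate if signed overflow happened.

-238301 → 11000101110100100011
496887 → 01111001010011110111
Subtract via negate-and-add: invert 01111001010011110111 + 1 = 10000110101100001001 (i.e. -496887).
  11000101110100100011
+ 10000110101100001001
= 01001100100000101100  (discard carry-out 1)
Result 01001100100000101100: MSB = 0 → value 313388.
Both addends (after negating the subtrahend) are negative but the stored result is non-negative: signed overflow. The true value -238301 − 496887 = -735188 lies outside [-524288, 524287].

313388; overflow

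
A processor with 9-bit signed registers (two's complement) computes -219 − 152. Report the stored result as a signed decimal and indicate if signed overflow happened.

141; overflow

-219 → 100100101
152 → 010011000
Subtract via negate-and-add: invert 010011000 + 1 = 101101000 (i.e. -152).
  100100101
+ 101101000
= 010001101  (discard carry-out 1)
Result 010001101: MSB = 0 → value 141.
Both addends (after negating the subtrahend) are negative but the stored result is non-negative: signed overflow. The true value -219 − 152 = -371 lies outside [-256, 255].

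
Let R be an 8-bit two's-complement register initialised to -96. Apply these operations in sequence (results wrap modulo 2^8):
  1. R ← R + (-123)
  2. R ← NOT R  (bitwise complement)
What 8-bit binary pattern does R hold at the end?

11011010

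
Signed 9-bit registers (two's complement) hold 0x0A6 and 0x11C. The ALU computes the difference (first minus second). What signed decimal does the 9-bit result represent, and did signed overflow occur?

-118; overflow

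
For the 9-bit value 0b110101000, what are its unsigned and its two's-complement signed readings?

Unsigned: 110101000 = 424.
Signed: MSB=1 → 424 − 512 = -88.

unsigned = 424, signed = -88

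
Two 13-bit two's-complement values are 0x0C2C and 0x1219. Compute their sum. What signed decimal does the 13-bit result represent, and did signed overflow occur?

0x0C2C = 0110000101100 = 3116 (signed)
0x1219 = 1001000011001 = -3559 (signed)
  0110000101100
+ 1001000011001
= 1111001000101
Result 1111001000101: MSB = 1 → 7749 − 8192 = -443.
Addends have opposite signs, so signed overflow cannot occur.

-443; no overflow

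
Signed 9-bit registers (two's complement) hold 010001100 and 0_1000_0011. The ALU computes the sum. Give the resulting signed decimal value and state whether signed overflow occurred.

-241; overflow

010001100 = 140 (signed)
0_1000_0011 → 010000011 = 131 (signed)
  010001100
+ 010000011
= 100001111
Result 100001111: MSB = 1 → 271 − 512 = -241.
Both addends are non-negative but the stored result is negative: signed overflow. The true value 140 + 131 = 271 lies outside [-256, 255].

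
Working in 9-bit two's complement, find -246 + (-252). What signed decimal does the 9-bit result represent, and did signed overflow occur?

-246 → 100001010
-252 → 100000100
  100001010
+ 100000100
= 000001110  (discard carry-out 1)
Result 000001110: MSB = 0 → value 14.
Both addends are negative but the stored result is non-negative: signed overflow. The true value -246 + (-252) = -498 lies outside [-256, 255].

14; overflow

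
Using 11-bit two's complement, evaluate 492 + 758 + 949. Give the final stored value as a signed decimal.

151

492 + 758 = 1250 → wraps to -798 (10011100010)
-798 + 949 = 151 (00010010111)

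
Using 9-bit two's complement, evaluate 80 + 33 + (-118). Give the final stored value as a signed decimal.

80 + 33 = 113 (001110001)
113 + (-118) = -5 (111111011)

-5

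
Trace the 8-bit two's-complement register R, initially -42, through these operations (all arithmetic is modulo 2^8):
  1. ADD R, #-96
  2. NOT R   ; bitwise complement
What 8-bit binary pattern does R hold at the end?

Start: R = -42 = 11010110.
R = -42 + (-96) = -138; wraps to 118 = 01110110
R = NOT 01110110 = 10001001 = -119

10001001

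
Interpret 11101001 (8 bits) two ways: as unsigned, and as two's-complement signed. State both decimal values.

unsigned = 233, signed = -23

Unsigned: 11101001 = 233.
Signed: MSB=1 → 233 − 256 = -23.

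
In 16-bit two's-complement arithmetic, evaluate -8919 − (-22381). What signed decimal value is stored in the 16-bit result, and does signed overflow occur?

13462; no overflow

-8919 → 1101110100101001
-22381 → 1010100010010011
Subtract via negate-and-add: invert 1010100010010011 + 1 = 0101011101101101 (i.e. 22381).
  1101110100101001
+ 0101011101101101
= 0011010010010110  (discard carry-out 1)
Result 0011010010010110: MSB = 0 → value 13462.
Addends (after negating the subtrahend) have opposite signs, so signed overflow cannot occur.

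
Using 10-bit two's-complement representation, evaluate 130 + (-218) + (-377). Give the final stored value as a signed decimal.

130 + (-218) = -88 (1110101000)
-88 + (-377) = -465 (1000101111)

-465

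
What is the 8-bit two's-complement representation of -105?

|-105| = 105 = 01101001 in 8 bits.
Invert the bits: 10010110. Add 1: 10010111.

10010111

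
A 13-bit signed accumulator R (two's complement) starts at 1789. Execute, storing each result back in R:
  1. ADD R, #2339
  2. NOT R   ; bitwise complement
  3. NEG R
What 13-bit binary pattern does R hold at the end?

1000000100001

Start: R = 1789 = 0011011111101.
R = 1789 + 2339 = 4128; wraps to -4064 = 1000000100000
R = NOT 1000000100000 = 0111111011111 = 4063
R = −(4063) = -4063 = 1000000100001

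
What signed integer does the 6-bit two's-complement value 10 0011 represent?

-29

MSB is 1, so the value is negative.
Invert: 011100. Add 1: 011101 = 29. So the value is −29.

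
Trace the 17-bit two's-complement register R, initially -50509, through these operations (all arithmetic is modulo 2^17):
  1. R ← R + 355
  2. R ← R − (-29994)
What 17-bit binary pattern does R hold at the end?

Start: R = -50509 = 10011101010110011.
R = -50509 + 355 = -50154 = 10011110000010110
R = -50154 − (-29994) = -20160 = 11011000101000000

11011000101000000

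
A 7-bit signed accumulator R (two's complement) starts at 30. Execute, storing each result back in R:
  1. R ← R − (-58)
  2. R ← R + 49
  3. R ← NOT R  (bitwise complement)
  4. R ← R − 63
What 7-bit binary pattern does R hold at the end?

0110111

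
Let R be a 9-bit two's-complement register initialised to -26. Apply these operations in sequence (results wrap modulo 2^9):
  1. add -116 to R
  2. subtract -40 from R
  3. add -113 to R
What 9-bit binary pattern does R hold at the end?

100101001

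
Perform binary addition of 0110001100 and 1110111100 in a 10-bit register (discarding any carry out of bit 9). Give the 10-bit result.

0101001000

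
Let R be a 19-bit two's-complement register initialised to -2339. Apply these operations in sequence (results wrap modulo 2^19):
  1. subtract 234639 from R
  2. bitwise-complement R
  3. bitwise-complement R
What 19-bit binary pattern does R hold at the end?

1000110001001001110

Start: R = -2339 = 1111111011011011101.
R = -2339 − 234639 = -236978 = 1000110001001001110
R = NOT 1000110001001001110 = 0111001110110110001 = 236977
R = NOT 0111001110110110001 = 1000110001001001110 = -236978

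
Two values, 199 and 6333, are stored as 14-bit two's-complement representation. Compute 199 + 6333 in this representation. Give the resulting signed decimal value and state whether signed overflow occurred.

6532; no overflow

199 → 00000011000111
6333 → 01100010111101
  00000011000111
+ 01100010111101
= 01100110000100
Result 01100110000100: MSB = 0 → value 6532.
Both addends are non-negative and so is the stored result: no signed overflow.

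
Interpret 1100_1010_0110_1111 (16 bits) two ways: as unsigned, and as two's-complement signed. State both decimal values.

Unsigned: 1100101001101111 = 51823.
Signed: MSB=1 → 51823 − 65536 = -13713.

unsigned = 51823, signed = -13713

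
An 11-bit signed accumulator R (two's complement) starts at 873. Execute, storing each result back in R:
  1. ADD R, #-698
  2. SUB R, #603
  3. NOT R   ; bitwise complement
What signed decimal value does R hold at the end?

427

Start: R = 873 = 01101101001.
R = 873 + (-698) = 175 = 00010101111
R = 175 − 603 = -428 = 11001010100
R = NOT 11001010100 = 00110101011 = 427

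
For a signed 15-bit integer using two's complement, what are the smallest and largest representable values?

Minimum: −2^14 = -16384.
Maximum: 2^14 − 1 = 16383.

min = -16384, max = 16383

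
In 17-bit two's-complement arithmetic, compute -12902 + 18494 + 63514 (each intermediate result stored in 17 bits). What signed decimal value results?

-61966

-12902 + 18494 = 5592 (00001010111011000)
5592 + 63514 = 69106 → wraps to -61966 (10000110111110010)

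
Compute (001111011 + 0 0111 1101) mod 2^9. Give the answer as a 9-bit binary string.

  001111011
+ 001111101
= 011111000

011111000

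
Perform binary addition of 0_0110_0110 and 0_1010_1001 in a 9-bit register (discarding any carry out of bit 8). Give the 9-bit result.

100001111

  001100110
+ 010101001
= 100001111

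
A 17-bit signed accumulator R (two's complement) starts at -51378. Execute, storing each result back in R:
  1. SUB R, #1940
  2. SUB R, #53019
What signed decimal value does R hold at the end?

Start: R = -51378 = 10011011101001110.
R = -51378 − 1940 = -53318 = 10010111110111010
R = -53318 − 53019 = -106337; wraps to 24735 = 00110000010011111

24735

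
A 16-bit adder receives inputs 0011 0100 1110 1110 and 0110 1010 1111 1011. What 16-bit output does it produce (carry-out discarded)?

  0011010011101110
+ 0110101011111011
= 1001111111101001

1001111111101001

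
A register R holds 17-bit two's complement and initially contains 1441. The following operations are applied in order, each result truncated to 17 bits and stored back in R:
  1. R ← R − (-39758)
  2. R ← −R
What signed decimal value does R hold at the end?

-41199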